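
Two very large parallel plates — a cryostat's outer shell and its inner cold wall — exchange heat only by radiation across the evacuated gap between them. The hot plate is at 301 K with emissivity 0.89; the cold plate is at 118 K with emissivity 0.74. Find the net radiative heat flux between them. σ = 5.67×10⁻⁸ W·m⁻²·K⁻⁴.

For two infinite grey parallel plates, q = σ(T₁⁴ − T₂⁴)/(1/ε₁ + 1/ε₂ − 1).
T₁⁴ − T₂⁴ = 8.209×10⁹ − 1.939×10⁸ = 8.015×10⁹ K⁴.
1/ε₁ + 1/ε₂ − 1 = 1.124 + 1.351 − 1 = 1.475.
q = 5.67×10⁻⁸ × 8.015×10⁹ / 1.475.

q ≈ 308 W/m²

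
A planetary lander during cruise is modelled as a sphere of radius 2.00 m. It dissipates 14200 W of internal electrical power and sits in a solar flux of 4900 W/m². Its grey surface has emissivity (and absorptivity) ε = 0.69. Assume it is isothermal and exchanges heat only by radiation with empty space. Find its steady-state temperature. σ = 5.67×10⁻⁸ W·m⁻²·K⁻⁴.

T ≈ 412 K

At steady state, absorbed solar power + internal power = radiated power.
Absorbed: α·S·A_cross = 0.69·4900·12.57 = 42490 W (cross-section πr²).
Total input = 42490 + 14200 = 56690 W.
Radiated: εσ·A_surf·T⁴ with A_surf = 4πr² = 50.27 m².
T⁴ = 56690/(0.69·5.67×10⁻⁸·50.27) = 2.883×10¹⁰ K⁴.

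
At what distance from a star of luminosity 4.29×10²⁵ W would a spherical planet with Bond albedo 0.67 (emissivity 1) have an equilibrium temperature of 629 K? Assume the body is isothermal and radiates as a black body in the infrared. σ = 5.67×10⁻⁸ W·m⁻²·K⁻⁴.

For an isothermal black-emitting sphere, (1−a)S·πr² = σ·4πr²·T⁴ ⇒ S = 4σT⁴/(1−a).
S = 4·5.67×10⁻⁸·(629)⁴/0.330 = 1.076×10⁵ W/m².
Flux falls as S = L/(4πd²), so d = √(L/(4πS)) = √(4.29×10²⁵/(4π·1.076×10⁵)).

d ≈ 5.63×10⁹ m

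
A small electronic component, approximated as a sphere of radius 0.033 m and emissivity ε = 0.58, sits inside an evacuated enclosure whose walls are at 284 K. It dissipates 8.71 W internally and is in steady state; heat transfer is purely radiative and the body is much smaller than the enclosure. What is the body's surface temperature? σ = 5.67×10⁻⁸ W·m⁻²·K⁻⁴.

For a small grey body in a large enclosure, net radiated power = εσA(T⁴ − T_w⁴).
Steady state: P = εσA(T⁴ − T_w⁴) with A = 4πr² = 0.01368 m².
T⁴ = P/(εσA) + T_w⁴ = 8.71/(0.58·5.67×10⁻⁸·0.01368) + (284)⁴
    = 1.935×10¹⁰ + 6.505×10⁹ = 2.586×10¹⁰ K⁴.

T ≈ 401 K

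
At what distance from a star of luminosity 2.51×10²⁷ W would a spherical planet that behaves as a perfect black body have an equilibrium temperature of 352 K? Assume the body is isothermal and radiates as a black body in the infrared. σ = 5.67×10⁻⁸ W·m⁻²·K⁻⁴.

For an isothermal black-emitting sphere, (1−a)S·πr² = σ·4πr²·T⁴ ⇒ S = 4σT⁴/(1−a).
S = 4·5.67×10⁻⁸·(352)⁴/1.00 = 3482 W/m².
Flux falls as S = L/(4πd²), so d = √(L/(4πS)) = √(2.51×10²⁷/(4π·3482)).

d ≈ 2.40×10¹¹ m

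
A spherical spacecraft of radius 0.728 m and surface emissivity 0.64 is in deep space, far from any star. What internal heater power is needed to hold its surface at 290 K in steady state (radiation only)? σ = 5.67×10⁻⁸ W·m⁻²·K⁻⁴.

P = εσ·4πr²·T⁴.
4πr² = 6.660 m²; T⁴ = 7.073×10⁹ K⁴.
P = 0.64·5.67×10⁻⁸·6.660·7.073×10⁹.

P ≈ 1710 W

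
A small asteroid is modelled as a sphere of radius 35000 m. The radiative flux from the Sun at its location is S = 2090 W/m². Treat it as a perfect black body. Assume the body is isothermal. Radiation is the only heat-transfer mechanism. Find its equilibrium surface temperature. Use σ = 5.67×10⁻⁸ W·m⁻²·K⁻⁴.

At equilibrium, absorbed power = emitted power.
Absorbing cross-section = πr² = 3.848×10⁹ m²; emitting surface = 4πr² = 1.539×10¹⁰ m² (ratio 4).
S·A_cross = εσ·A_surf·T⁴  ⇒  T⁴ = S/(4σ).
T⁴ = 1.00·2090/(4·5.67×10⁻⁸) = 9.215×10⁹ K⁴.
T = (9.215×10⁹)^(1/4).

T ≈ 310 K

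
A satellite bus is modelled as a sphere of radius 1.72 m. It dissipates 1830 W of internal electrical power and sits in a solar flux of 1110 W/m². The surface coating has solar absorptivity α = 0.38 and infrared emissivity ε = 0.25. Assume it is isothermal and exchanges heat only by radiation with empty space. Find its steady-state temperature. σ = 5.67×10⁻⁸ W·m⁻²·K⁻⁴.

At steady state, absorbed solar power + internal power = radiated power.
Absorbed: α·S·A_cross = 0.38·1110·9.294 = 3920 W (cross-section πr²).
Total input = 3920 + 1830 = 5750 W.
Radiated: εσ·A_surf·T⁴ with A_surf = 4πr² = 37.18 m².
T⁴ = 5750/(0.25·5.67×10⁻⁸·37.18) = 1.091×10¹⁰ K⁴.

T ≈ 323 K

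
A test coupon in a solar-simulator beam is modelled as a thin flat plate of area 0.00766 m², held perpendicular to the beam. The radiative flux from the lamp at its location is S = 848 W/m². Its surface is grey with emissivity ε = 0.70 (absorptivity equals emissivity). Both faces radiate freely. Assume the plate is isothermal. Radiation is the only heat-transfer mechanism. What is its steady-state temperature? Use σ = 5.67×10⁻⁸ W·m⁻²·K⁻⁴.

At equilibrium, absorbed power = emitted power.
Absorbing cross-section = A = 0.007660 m²; emitting surface = 2A = 0.01532 m² (ratio 2).
εS·A_cross = εσ·A_surf·T⁴  ⇒  T⁴ = S/(2σ)   (ε cancels).
T⁴ = 848/(2·5.67×10⁻⁸) = 7.478×10⁹ K⁴.
T = (7.478×10⁹)^(1/4).

T ≈ 294 K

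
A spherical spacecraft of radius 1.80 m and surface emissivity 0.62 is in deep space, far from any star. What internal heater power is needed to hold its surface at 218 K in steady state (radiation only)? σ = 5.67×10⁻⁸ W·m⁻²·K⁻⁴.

P ≈ 3230 W

P = εσ·4πr²·T⁴.
4πr² = 40.72 m²; T⁴ = 2.259×10⁹ K⁴.
P = 0.62·5.67×10⁻⁸·40.72·2.259×10⁹.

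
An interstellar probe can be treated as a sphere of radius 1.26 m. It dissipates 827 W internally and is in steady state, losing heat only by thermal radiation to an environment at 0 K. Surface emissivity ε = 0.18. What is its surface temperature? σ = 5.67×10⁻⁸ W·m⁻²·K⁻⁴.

T ≈ 252 K

Steady state: internal power = radiated power, P = εσA T⁴.
Radiating area A = 4πr² = 19.95 m².
T⁴ = P/(εσA) = 827/(0.18·5.67×10⁻⁸·19.95) = 4.062×10⁹ K⁴.
T = (4.062×10⁹)^(1/4).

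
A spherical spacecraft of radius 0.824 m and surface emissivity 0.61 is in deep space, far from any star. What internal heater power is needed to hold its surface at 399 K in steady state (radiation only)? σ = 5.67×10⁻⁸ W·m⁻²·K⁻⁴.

P = εσ·4πr²·T⁴.
4πr² = 8.532 m²; T⁴ = 2.534×10¹⁰ K⁴.
P = 0.61·5.67×10⁻⁸·8.532·2.534×10¹⁰.

P ≈ 7480 W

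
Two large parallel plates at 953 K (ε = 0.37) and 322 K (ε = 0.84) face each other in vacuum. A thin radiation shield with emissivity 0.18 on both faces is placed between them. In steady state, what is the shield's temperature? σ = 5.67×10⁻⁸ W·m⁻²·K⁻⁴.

T_s ≈ 780 K

In steady state the net flux on the hot side equals that on the cold side.
σ(T₁⁴−T_s⁴)/D₁ = σ(T_s⁴−T₂⁴)/D₂, with D₁ = 1/ε₁+1/ε_s−1 = 7.258, D₂ = 1/ε_s+1/ε₂−1 = 5.746.
Solve for T_s⁴: T_s⁴ = (D₂·T₁⁴ + D₁·T₂⁴)/(D₁+D₂) = 3.705×10¹¹ K⁴.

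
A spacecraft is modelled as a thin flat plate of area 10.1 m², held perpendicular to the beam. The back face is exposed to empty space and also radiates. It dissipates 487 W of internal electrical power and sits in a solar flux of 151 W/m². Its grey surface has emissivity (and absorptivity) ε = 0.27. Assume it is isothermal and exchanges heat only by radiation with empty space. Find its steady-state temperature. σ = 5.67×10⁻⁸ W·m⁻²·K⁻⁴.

T ≈ 232 K

At steady state, absorbed solar power + internal power = radiated power.
Absorbed: α·S·A_cross = 0.27·151·10.10 = 411.8 W (cross-section A).
Total input = 411.8 + 487 = 898.8 W.
Radiated: εσ·A_surf·T⁴ with A_surf = 2A = 20.20 m².
T⁴ = 898.8/(0.27·5.67×10⁻⁸·20.20) = 2.906×10⁹ K⁴.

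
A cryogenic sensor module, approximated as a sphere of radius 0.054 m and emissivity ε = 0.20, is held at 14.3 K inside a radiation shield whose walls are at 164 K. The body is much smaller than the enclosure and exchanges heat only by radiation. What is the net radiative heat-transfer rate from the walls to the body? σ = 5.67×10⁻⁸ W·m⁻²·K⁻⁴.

P_net ≈ 0.301 W

For a small grey body in a large enclosure: P_net = εσA(T_body⁴ − T_wall⁴).
A = 4πr² = 0.03664 m²; T_body⁴ − T_wall⁴ = 41820 − 7.234×10⁸ = -7.234×10⁸ K⁴.
|P_net| = 0.20·5.67×10⁻⁸·0.03664·7.234×10⁸.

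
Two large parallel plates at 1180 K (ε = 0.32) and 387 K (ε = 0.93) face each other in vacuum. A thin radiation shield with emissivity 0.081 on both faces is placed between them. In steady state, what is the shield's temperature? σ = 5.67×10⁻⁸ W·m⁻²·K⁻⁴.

T_s ≈ 976 K

In steady state the net flux on the hot side equals that on the cold side.
σ(T₁⁴−T_s⁴)/D₁ = σ(T_s⁴−T₂⁴)/D₂, with D₁ = 1/ε₁+1/ε_s−1 = 14.47, D₂ = 1/ε_s+1/ε₂−1 = 12.42.
Solve for T_s⁴: T_s⁴ = (D₂·T₁⁴ + D₁·T₂⁴)/(D₁+D₂) = 9.076×10¹¹ K⁴.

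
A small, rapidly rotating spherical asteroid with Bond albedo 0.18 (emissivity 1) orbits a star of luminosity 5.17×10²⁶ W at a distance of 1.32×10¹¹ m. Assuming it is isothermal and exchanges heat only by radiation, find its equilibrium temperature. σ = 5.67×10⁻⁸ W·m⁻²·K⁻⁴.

T ≈ 304 K

First find the stellar flux at distance d: S = L/(4πd²) = 5.17×10²⁶/(4π·(1.32×10¹¹)²) = 2361 W/m².
For an isothermal sphere, absorbed (1−a)S·πr² = emitted σ·4πr²·T⁴, so T⁴ = (1−a)S/(4σ).
T⁴ = 0.820·2361/(4·5.67×10⁻⁸) = 8.537×10⁹ K⁴.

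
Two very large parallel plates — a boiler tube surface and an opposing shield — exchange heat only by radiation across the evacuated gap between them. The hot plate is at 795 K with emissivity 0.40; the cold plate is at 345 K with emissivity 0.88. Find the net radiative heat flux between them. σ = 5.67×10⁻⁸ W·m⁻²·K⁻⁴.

For two infinite grey parallel plates, q = σ(T₁⁴ − T₂⁴)/(1/ε₁ + 1/ε₂ − 1).
T₁⁴ − T₂⁴ = 3.995×10¹¹ − 1.417×10¹⁰ = 3.853×10¹¹ K⁴.
1/ε₁ + 1/ε₂ − 1 = 2.500 + 1.136 − 1 = 2.636.
q = 5.67×10⁻⁸ × 3.853×10¹¹ / 2.636.

q ≈ 8290 W/m²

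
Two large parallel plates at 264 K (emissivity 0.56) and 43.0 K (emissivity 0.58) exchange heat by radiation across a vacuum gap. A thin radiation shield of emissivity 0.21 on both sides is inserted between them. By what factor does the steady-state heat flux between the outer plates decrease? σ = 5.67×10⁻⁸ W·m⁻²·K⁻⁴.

Without shield: q₀ = σΔ(T⁴)/(1/ε₁+1/ε₂−1) with denominator 2.510.
With shield the two gaps are in series; the resistances add: (1/ε₁+1/ε_s−1)+(1/ε_s+1/ε₂−1) = 5.548+5.486 = 11.03.
Heat-flux ratio q₀/q = 11.03/2.510.

factor ≈ 4.40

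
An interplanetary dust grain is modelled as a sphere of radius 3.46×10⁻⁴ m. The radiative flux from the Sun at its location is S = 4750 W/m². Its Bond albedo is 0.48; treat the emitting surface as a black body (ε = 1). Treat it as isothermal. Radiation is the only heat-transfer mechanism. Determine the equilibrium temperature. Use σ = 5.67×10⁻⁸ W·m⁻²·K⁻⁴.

At equilibrium, absorbed power = emitted power.
Absorbing cross-section = πr² = 3.761×10⁻⁷ m²; emitting surface = 4πr² = 1.504×10⁻⁶ m² (ratio 4).
(1−a)S·A_cross = εσ·A_surf·T⁴  ⇒  T⁴ = (1−a)S/(4σ).
T⁴ = 0.520·4750/(4·5.67×10⁻⁸) = 1.089×10¹⁰ K⁴.
T = (1.089×10¹⁰)^(1/4).

T ≈ 323 K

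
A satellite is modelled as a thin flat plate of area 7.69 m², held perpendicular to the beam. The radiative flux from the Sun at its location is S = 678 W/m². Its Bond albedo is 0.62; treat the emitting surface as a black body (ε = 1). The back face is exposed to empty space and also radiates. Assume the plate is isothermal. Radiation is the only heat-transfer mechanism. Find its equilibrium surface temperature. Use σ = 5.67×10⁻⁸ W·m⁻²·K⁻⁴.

T ≈ 218 K

At equilibrium, absorbed power = emitted power.
Absorbing cross-section = A = 7.690 m²; emitting surface = 2A = 15.38 m² (ratio 2).
(1−a)S·A_cross = εσ·A_surf·T⁴  ⇒  T⁴ = (1−a)S/(2σ).
T⁴ = 0.380·678/(2·5.67×10⁻⁸) = 2.272×10⁹ K⁴.
T = (2.272×10⁹)^(1/4).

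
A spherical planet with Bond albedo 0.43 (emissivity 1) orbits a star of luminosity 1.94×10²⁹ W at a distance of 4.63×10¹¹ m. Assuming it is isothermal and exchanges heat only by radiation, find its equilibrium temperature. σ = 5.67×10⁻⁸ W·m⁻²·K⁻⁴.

First find the stellar flux at distance d: S = L/(4πd²) = 1.94×10²⁹/(4π·(4.63×10¹¹)²) = 72020 W/m².
For an isothermal sphere, absorbed (1−a)S·πr² = emitted σ·4πr²·T⁴, so T⁴ = (1−a)S/(4σ).
T⁴ = 0.570·72020/(4·5.67×10⁻⁸) = 1.810×10¹¹ K⁴.

T ≈ 652 K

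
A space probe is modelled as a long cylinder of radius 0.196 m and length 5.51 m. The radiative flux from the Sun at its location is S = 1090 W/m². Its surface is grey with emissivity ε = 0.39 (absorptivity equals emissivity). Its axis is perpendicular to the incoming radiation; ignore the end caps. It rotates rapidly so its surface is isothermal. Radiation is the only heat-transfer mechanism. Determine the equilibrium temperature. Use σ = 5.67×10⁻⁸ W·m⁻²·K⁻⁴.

At equilibrium, absorbed power = emitted power.
Absorbing cross-section = 2rL = 2.160 m²; emitting surface = 2πrL = 6.786 m² (ratio π).
εS·A_cross = εσ·A_surf·T⁴  ⇒  T⁴ = S/(πσ)   (ε cancels).
T⁴ = 1090/(π·5.67×10⁻⁸) = 6.119×10⁹ K⁴.
T = (6.119×10⁹)^(1/4).

T ≈ 280 K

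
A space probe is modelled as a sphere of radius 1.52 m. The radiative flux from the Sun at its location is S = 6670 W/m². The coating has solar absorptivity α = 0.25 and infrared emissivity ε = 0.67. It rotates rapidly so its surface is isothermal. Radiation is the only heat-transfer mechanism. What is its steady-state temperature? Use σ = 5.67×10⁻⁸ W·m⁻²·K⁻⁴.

At equilibrium, absorbed power = emitted power.
Absorbing cross-section = πr² = 7.258 m²; emitting surface = 4πr² = 29.03 m² (ratio 4).
αS·A_cross = εσ·A_surf·T⁴  ⇒  T⁴ = αS/(ε·4σ).
T⁴ = 0.250·6670/(0.67·4·5.67×10⁻⁸) = 1.097×10¹⁰ K⁴.
T = (1.097×10¹⁰)^(1/4).

T ≈ 324 K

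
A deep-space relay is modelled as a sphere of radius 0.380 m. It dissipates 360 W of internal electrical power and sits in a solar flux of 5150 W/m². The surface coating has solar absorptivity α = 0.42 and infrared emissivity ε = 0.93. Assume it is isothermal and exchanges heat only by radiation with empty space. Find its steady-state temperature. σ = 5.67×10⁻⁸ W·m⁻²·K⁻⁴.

At steady state, absorbed solar power + internal power = radiated power.
Absorbed: α·S·A_cross = 0.42·5150·0.4536 = 981.2 W (cross-section πr²).
Total input = 981.2 + 360 = 1341 W.
Radiated: εσ·A_surf·T⁴ with A_surf = 4πr² = 1.815 m².
T⁴ = 1341/(0.93·5.67×10⁻⁸·1.815) = 1.402×10¹⁰ K⁴.

T ≈ 344 K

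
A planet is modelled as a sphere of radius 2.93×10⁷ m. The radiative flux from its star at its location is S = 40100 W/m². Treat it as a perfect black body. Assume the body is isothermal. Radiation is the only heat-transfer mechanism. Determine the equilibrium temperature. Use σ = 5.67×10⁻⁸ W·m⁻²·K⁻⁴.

T ≈ 648 K

At equilibrium, absorbed power = emitted power.
Absorbing cross-section = πr² = 2.697×10¹⁵ m²; emitting surface = 4πr² = 1.079×10¹⁶ m² (ratio 4).
S·A_cross = εσ·A_surf·T⁴  ⇒  T⁴ = S/(4σ).
T⁴ = 1.00·40100/(4·5.67×10⁻⁸) = 1.768×10¹¹ K⁴.
T = (1.768×10¹¹)^(1/4).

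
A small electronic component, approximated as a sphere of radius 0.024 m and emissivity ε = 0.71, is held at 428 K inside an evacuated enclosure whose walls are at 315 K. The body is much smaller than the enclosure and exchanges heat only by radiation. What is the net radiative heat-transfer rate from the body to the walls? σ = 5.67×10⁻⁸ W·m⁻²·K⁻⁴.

P_net ≈ 6.91 W

For a small grey body in a large enclosure: P_net = εσA(T_body⁴ − T_wall⁴).
A = 4πr² = 0.007238 m²; T_body⁴ − T_wall⁴ = 3.356×10¹⁰ − 9.846×10⁹ = 2.371×10¹⁰ K⁴.
|P_net| = 0.71·5.67×10⁻⁸·0.007238·2.371×10¹⁰.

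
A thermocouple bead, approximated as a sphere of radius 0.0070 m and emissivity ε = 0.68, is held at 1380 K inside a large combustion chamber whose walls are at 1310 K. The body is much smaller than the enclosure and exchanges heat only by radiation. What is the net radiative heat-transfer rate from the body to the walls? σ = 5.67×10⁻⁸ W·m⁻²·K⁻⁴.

For a small grey body in a large enclosure: P_net = εσA(T_body⁴ − T_wall⁴).
A = 4πr² = 6.158×10⁻⁴ m²; T_body⁴ − T_wall⁴ = 3.627×10¹² − 2.945×10¹² = 6.817×10¹¹ K⁴.
|P_net| = 0.68·5.67×10⁻⁸·6.158×10⁻⁴·6.817×10¹¹.

P_net ≈ 16.2 W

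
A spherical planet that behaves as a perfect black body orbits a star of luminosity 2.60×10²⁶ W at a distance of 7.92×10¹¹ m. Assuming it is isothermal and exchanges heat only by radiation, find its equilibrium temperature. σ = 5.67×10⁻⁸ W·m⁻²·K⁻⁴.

T ≈ 110 K

First find the stellar flux at distance d: S = L/(4πd²) = 2.60×10²⁶/(4π·(7.92×10¹¹)²) = 32.98 W/m².
For an isothermal sphere, absorbed (1−a)S·πr² = emitted σ·4πr²·T⁴, so T⁴ = (1−a)S/(4σ).
T⁴ = 1.00·32.98/(4·5.67×10⁻⁸) = 1.454×10⁸ K⁴.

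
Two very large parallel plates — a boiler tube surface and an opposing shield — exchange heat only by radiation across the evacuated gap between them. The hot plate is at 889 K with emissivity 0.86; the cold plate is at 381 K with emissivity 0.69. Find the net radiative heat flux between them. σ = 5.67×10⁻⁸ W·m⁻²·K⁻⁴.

q ≈ 21200 W/m²

For two infinite grey parallel plates, q = σ(T₁⁴ − T₂⁴)/(1/ε₁ + 1/ε₂ − 1).
T₁⁴ − T₂⁴ = 6.246×10¹¹ − 2.107×10¹⁰ = 6.035×10¹¹ K⁴.
1/ε₁ + 1/ε₂ − 1 = 1.163 + 1.449 − 1 = 1.612.
q = 5.67×10⁻⁸ × 6.035×10¹¹ / 1.612.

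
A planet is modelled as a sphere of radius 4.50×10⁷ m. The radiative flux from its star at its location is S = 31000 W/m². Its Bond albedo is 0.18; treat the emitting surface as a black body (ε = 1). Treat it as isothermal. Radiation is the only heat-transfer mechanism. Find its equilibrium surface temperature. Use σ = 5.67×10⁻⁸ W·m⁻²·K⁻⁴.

At equilibrium, absorbed power = emitted power.
Absorbing cross-section = πr² = 6.362×10¹⁵ m²; emitting surface = 4πr² = 2.545×10¹⁶ m² (ratio 4).
(1−a)S·A_cross = εσ·A_surf·T⁴  ⇒  T⁴ = (1−a)S/(4σ).
T⁴ = 0.820·31000/(4·5.67×10⁻⁸) = 1.121×10¹¹ K⁴.
T = (1.121×10¹¹)^(1/4).

T ≈ 579 K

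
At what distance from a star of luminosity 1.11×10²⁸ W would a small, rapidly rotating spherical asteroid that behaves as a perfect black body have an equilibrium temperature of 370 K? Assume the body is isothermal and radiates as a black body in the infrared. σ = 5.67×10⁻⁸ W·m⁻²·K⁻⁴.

For an isothermal black-emitting sphere, (1−a)S·πr² = σ·4πr²·T⁴ ⇒ S = 4σT⁴/(1−a).
S = 4·5.67×10⁻⁸·(370)⁴/1.00 = 4251 W/m².
Flux falls as S = L/(4πd²), so d = √(L/(4πS)) = √(1.11×10²⁸/(4π·4251)).

d ≈ 4.56×10¹¹ m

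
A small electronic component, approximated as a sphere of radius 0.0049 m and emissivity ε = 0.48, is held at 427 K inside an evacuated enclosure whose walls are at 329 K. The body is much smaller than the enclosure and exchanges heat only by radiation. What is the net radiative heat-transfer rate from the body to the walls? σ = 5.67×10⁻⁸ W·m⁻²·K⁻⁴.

P_net ≈ 0.177 W

For a small grey body in a large enclosure: P_net = εσA(T_body⁴ − T_wall⁴).
A = 4πr² = 3.017×10⁻⁴ m²; T_body⁴ − T_wall⁴ = 3.324×10¹⁰ − 1.172×10¹⁰ = 2.153×10¹⁰ K⁴.
|P_net| = 0.48·5.67×10⁻⁸·3.017×10⁻⁴·2.153×10¹⁰.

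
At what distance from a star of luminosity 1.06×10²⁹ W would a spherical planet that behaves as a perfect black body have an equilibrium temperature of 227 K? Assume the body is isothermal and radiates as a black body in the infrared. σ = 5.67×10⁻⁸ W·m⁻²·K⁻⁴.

For an isothermal black-emitting sphere, (1−a)S·πr² = σ·4πr²·T⁴ ⇒ S = 4σT⁴/(1−a).
S = 4·5.67×10⁻⁸·(227)⁴/1.00 = 602.2 W/m².
Flux falls as S = L/(4πd²), so d = √(L/(4πS)) = √(1.06×10²⁹/(4π·602.2)).

d ≈ 3.74×10¹² m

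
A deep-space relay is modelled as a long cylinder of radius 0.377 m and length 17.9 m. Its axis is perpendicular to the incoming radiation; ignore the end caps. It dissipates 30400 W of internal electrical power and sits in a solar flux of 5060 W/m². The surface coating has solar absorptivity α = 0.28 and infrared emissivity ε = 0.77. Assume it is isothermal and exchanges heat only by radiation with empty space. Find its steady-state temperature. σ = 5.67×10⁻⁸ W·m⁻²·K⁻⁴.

T ≈ 404 K

At steady state, absorbed solar power + internal power = radiated power.
Absorbed: α·S·A_cross = 0.28·5060·13.50 = 19120 W (cross-section 2rL).
Total input = 19120 + 30400 = 49520 W.
Radiated: εσ·A_surf·T⁴ with A_surf = 2πrL = 42.40 m².
T⁴ = 49520/(0.77·5.67×10⁻⁸·42.40) = 2.675×10¹⁰ K⁴.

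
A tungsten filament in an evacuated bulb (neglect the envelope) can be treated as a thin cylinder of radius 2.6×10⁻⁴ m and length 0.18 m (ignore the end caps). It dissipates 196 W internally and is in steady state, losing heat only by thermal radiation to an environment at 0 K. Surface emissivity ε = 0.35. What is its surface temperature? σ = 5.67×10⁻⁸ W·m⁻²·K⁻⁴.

T ≈ 2410 K

Steady state: internal power = radiated power, P = εσA T⁴.
Radiating area A = 2πrL = 2.941×10⁻⁴ m².
T⁴ = P/(εσA) = 196/(0.35·5.67×10⁻⁸·2.941×10⁻⁴) = 3.359×10¹³ K⁴.
T = (3.359×10¹³)^(1/4).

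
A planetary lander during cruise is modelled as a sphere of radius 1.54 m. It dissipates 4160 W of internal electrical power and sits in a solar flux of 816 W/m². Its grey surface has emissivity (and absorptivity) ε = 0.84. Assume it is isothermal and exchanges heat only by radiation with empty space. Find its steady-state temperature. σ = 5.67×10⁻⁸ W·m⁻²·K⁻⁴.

At steady state, absorbed solar power + internal power = radiated power.
Absorbed: α·S·A_cross = 0.84·816·7.451 = 5107 W (cross-section πr²).
Total input = 5107 + 4160 = 9267 W.
Radiated: εσ·A_surf·T⁴ with A_surf = 4πr² = 29.80 m².
T⁴ = 9267/(0.84·5.67×10⁻⁸·29.80) = 6.529×10⁹ K⁴.

T ≈ 284 K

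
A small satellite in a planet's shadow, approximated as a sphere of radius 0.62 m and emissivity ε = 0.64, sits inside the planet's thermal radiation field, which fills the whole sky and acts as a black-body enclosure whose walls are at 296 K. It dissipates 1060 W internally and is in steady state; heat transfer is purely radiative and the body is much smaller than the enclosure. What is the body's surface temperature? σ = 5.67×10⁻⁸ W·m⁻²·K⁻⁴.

For a small grey body in a large enclosure, net radiated power = εσA(T⁴ − T_w⁴).
Steady state: P = εσA(T⁴ − T_w⁴) with A = 4πr² = 4.831 m².
T⁴ = P/(εσA) + T_w⁴ = 1060/(0.64·5.67×10⁻⁸·4.831) + (296)⁴
    = 6.047×10⁹ + 7.677×10⁹ = 1.372×10¹⁰ K⁴.

T ≈ 342 K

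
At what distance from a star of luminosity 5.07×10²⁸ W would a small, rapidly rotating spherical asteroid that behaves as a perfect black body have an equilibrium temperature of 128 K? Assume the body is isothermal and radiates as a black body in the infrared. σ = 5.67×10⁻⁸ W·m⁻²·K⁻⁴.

d ≈ 8.14×10¹² m

For an isothermal black-emitting sphere, (1−a)S·πr² = σ·4πr²·T⁴ ⇒ S = 4σT⁴/(1−a).
S = 4·5.67×10⁻⁸·(128)⁴/1.00 = 60.88 W/m².
Flux falls as S = L/(4πd²), so d = √(L/(4πS)) = √(5.07×10²⁸/(4π·60.88)).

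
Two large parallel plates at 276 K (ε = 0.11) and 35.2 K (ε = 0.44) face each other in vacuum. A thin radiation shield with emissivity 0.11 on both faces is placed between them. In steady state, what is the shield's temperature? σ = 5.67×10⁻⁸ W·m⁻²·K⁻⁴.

T_s ≈ 216 K

In steady state the net flux on the hot side equals that on the cold side.
σ(T₁⁴−T_s⁴)/D₁ = σ(T_s⁴−T₂⁴)/D₂, with D₁ = 1/ε₁+1/ε_s−1 = 17.18, D₂ = 1/ε_s+1/ε₂−1 = 10.36.
Solve for T_s⁴: T_s⁴ = (D₂·T₁⁴ + D₁·T₂⁴)/(D₁+D₂) = 2.184×10⁹ K⁴.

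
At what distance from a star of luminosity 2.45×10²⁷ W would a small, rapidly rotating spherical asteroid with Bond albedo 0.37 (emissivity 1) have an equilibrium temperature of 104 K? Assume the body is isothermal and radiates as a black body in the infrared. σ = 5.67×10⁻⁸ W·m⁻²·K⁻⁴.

d ≈ 2.15×10¹² m

For an isothermal black-emitting sphere, (1−a)S·πr² = σ·4πr²·T⁴ ⇒ S = 4σT⁴/(1−a).
S = 4·5.67×10⁻⁸·(104)⁴/0.630 = 42.11 W/m².
Flux falls as S = L/(4πd²), so d = √(L/(4πS)) = √(2.45×10²⁷/(4π·42.11)).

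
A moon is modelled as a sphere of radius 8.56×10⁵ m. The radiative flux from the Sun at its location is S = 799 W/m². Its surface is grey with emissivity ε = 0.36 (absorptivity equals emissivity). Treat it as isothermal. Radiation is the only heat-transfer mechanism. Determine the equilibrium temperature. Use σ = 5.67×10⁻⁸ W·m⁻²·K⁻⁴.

T ≈ 244 K

At equilibrium, absorbed power = emitted power.
Absorbing cross-section = πr² = 2.302×10¹² m²; emitting surface = 4πr² = 9.208×10¹² m² (ratio 4).
εS·A_cross = εσ·A_surf·T⁴  ⇒  T⁴ = S/(4σ)   (ε cancels).
T⁴ = 799/(4·5.67×10⁻⁸) = 3.523×10⁹ K⁴.
T = (3.523×10⁹)^(1/4).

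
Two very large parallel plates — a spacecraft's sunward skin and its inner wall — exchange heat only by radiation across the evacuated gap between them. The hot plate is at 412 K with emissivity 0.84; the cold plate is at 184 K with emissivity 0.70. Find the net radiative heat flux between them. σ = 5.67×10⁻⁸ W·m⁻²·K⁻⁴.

q ≈ 969 W/m²

For two infinite grey parallel plates, q = σ(T₁⁴ − T₂⁴)/(1/ε₁ + 1/ε₂ − 1).
T₁⁴ − T₂⁴ = 2.881×10¹⁰ − 1.146×10⁹ = 2.767×10¹⁰ K⁴.
1/ε₁ + 1/ε₂ − 1 = 1.190 + 1.429 − 1 = 1.619.
q = 5.67×10⁻⁸ × 2.767×10¹⁰ / 1.619.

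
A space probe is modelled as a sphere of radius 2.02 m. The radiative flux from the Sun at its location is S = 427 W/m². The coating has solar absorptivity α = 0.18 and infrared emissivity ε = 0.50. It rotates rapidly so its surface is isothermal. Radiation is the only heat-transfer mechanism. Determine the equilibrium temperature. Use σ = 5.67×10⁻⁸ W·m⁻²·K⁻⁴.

T ≈ 161 K

At equilibrium, absorbed power = emitted power.
Absorbing cross-section = πr² = 12.82 m²; emitting surface = 4πr² = 51.28 m² (ratio 4).
αS·A_cross = εσ·A_surf·T⁴  ⇒  T⁴ = αS/(ε·4σ).
T⁴ = 0.180·427/(0.50·4·5.67×10⁻⁸) = 6.778×10⁸ K⁴.
T = (6.778×10⁸)^(1/4).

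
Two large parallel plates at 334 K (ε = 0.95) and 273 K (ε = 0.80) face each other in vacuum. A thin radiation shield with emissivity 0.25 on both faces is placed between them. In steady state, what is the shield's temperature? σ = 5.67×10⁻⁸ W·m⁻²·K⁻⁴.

In steady state the net flux on the hot side equals that on the cold side.
σ(T₁⁴−T_s⁴)/D₁ = σ(T_s⁴−T₂⁴)/D₂, with D₁ = 1/ε₁+1/ε_s−1 = 4.053, D₂ = 1/ε_s+1/ε₂−1 = 4.250.
Solve for T_s⁴: T_s⁴ = (D₂·T₁⁴ + D₁·T₂⁴)/(D₁+D₂) = 9.082×10⁹ K⁴.

T_s ≈ 309 K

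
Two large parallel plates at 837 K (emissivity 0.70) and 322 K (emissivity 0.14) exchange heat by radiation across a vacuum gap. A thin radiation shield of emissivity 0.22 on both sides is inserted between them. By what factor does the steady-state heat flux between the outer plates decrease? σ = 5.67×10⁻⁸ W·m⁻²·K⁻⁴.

Without shield: q₀ = σΔ(T⁴)/(1/ε₁+1/ε₂−1) with denominator 7.571.
With shield the two gaps are in series; the resistances add: (1/ε₁+1/ε_s−1)+(1/ε_s+1/ε₂−1) = 4.974+10.69 = 15.66.
Heat-flux ratio q₀/q = 15.66/7.571.

factor ≈ 2.07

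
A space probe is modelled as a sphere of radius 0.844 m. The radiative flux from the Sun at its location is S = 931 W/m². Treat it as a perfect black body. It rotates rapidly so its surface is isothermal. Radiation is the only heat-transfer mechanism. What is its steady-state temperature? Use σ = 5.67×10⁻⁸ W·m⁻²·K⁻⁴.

At equilibrium, absorbed power = emitted power.
Absorbing cross-section = πr² = 2.238 m²; emitting surface = 4πr² = 8.951 m² (ratio 4).
S·A_cross = εσ·A_surf·T⁴  ⇒  T⁴ = S/(4σ).
T⁴ = 1.00·931/(4·5.67×10⁻⁸) = 4.105×10⁹ K⁴.
T = (4.105×10⁹)^(1/4).

T ≈ 253 K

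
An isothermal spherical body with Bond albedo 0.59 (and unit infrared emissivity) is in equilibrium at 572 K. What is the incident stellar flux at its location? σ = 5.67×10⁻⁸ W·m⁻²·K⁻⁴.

(1−a)S·πr² = σ·4πr²·T⁴ ⇒ S = 4σT⁴/(1−a).
S = 4·5.67×10⁻⁸·1.070×10¹¹/0.410.

S ≈ 59200 W/m²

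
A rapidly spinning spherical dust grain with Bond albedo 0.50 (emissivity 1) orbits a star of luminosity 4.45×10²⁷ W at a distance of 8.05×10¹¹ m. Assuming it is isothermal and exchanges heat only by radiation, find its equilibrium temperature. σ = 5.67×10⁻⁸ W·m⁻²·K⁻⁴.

First find the stellar flux at distance d: S = L/(4πd²) = 4.45×10²⁷/(4π·(8.05×10¹¹)²) = 546.5 W/m².
For an isothermal sphere, absorbed (1−a)S·πr² = emitted σ·4πr²·T⁴, so T⁴ = (1−a)S/(4σ).
T⁴ = 0.500·546.5/(4·5.67×10⁻⁸) = 1.205×10⁹ K⁴.

T ≈ 186 K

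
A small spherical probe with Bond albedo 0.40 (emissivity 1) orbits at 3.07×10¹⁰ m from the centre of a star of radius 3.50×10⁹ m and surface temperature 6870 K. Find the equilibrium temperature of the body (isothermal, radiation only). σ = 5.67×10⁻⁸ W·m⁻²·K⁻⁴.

The star's surface emits σT_*⁴; at distance d the flux is S = σT_*⁴(R_*/d)².
S = 5.67×10⁻⁸·(6870)⁴·(3.50×10⁹/3.07×10¹⁰)² = 1.642×10⁶ W/m².
For an isothermal sphere T⁴ = (1−a)S/(4σ) = 4.343×10¹² K⁴.

T ≈ 1440 K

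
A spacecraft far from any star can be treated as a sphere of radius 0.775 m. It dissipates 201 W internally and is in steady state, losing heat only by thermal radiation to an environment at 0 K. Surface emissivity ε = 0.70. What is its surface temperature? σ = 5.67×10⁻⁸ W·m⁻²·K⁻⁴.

T ≈ 161 K

Steady state: internal power = radiated power, P = εσA T⁴.
Radiating area A = 4πr² = 7.548 m².
T⁴ = P/(εσA) = 201/(0.70·5.67×10⁻⁸·7.548) = 6.710×10⁸ K⁴.
T = (6.710×10⁸)^(1/4).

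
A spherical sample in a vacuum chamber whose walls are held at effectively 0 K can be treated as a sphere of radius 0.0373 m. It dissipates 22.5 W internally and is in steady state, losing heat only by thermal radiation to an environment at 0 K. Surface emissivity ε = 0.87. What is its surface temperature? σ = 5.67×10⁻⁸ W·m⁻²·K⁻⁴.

T ≈ 402 K

Steady state: internal power = radiated power, P = εσA T⁴.
Radiating area A = 4πr² = 0.01748 m².
T⁴ = P/(εσA) = 22.5/(0.87·5.67×10⁻⁸·0.01748) = 2.609×10¹⁰ K⁴.
T = (2.609×10¹⁰)^(1/4).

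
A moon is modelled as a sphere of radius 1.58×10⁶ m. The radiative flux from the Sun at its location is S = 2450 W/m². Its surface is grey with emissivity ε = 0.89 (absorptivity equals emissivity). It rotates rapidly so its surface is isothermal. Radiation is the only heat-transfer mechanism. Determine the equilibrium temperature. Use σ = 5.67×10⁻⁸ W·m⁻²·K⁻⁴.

T ≈ 322 K

At equilibrium, absorbed power = emitted power.
Absorbing cross-section = πr² = 7.843×10¹² m²; emitting surface = 4πr² = 3.137×10¹³ m² (ratio 4).
εS·A_cross = εσ·A_surf·T⁴  ⇒  T⁴ = S/(4σ)   (ε cancels).
T⁴ = 2450/(4·5.67×10⁻⁸) = 1.080×10¹⁰ K⁴.
T = (1.080×10¹⁰)^(1/4).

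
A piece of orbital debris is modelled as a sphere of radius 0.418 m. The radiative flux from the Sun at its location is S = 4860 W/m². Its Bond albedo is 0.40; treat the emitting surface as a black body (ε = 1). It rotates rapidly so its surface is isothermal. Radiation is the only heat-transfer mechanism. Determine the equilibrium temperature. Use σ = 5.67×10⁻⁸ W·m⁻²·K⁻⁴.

At equilibrium, absorbed power = emitted power.
Absorbing cross-section = πr² = 0.5489 m²; emitting surface = 4πr² = 2.196 m² (ratio 4).
(1−a)S·A_cross = εσ·A_surf·T⁴  ⇒  T⁴ = (1−a)S/(4σ).
T⁴ = 0.600·4860/(4·5.67×10⁻⁸) = 1.286×10¹⁰ K⁴.
T = (1.286×10¹⁰)^(1/4).

T ≈ 337 K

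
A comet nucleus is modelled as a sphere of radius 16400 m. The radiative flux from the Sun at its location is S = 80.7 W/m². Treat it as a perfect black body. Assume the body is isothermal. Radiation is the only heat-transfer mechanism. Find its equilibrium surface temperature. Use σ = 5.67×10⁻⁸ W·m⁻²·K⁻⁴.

At equilibrium, absorbed power = emitted power.
Absorbing cross-section = πr² = 8.450×10⁸ m²; emitting surface = 4πr² = 3.380×10⁹ m² (ratio 4).
S·A_cross = εσ·A_surf·T⁴  ⇒  T⁴ = S/(4σ).
T⁴ = 1.00·80.7/(4·5.67×10⁻⁸) = 3.558×10⁸ K⁴.
T = (3.558×10⁸)^(1/4).

T ≈ 137 K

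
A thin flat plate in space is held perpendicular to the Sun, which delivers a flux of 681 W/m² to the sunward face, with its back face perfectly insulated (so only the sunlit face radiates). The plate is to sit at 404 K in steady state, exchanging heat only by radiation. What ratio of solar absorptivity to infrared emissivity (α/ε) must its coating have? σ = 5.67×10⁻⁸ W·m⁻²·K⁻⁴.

α/ε ≈ 2.22

Balance: αS·A = εσ·1A·T⁴ ⇒ α/ε = σT⁴/S.
α/ε = 5.67×10⁻⁸·(404)⁴/681 = 5.67×10⁻⁸·2.664×10¹⁰/681.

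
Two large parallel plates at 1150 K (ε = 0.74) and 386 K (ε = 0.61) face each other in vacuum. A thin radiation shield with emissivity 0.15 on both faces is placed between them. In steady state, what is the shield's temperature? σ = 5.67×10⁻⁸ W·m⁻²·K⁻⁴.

In steady state the net flux on the hot side equals that on the cold side.
σ(T₁⁴−T_s⁴)/D₁ = σ(T_s⁴−T₂⁴)/D₂, with D₁ = 1/ε₁+1/ε_s−1 = 7.018, D₂ = 1/ε_s+1/ε₂−1 = 7.306.
Solve for T_s⁴: T_s⁴ = (D₂·T₁⁴ + D₁·T₂⁴)/(D₁+D₂) = 9.030×10¹¹ K⁴.

T_s ≈ 975 K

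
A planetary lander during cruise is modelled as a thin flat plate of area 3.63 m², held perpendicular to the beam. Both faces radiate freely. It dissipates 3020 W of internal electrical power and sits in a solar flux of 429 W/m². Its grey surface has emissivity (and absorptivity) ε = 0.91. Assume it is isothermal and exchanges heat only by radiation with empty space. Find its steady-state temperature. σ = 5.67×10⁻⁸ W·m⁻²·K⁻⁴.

At steady state, absorbed solar power + internal power = radiated power.
Absorbed: α·S·A_cross = 0.91·429·3.630 = 1417 W (cross-section A).
Total input = 1417 + 3020 = 4437 W.
Radiated: εσ·A_surf·T⁴ with A_surf = 2A = 7.260 m².
T⁴ = 4437/(0.91·5.67×10⁻⁸·7.260) = 1.185×10¹⁰ K⁴.

T ≈ 330 K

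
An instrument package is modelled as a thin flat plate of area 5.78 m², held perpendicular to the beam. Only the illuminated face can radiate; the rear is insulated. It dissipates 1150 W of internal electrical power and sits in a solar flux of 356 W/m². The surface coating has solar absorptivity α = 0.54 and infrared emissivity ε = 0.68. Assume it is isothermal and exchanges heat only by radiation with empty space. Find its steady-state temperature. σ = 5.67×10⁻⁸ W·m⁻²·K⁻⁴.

T ≈ 317 K

At steady state, absorbed solar power + internal power = radiated power.
Absorbed: α·S·A_cross = 0.54·356·5.780 = 1111 W (cross-section A).
Total input = 1111 + 1150 = 2261 W.
Radiated: εσ·A_surf·T⁴ with A_surf = A = 5.780 m².
T⁴ = 2261/(0.68·5.67×10⁻⁸·5.780) = 1.015×10¹⁰ K⁴.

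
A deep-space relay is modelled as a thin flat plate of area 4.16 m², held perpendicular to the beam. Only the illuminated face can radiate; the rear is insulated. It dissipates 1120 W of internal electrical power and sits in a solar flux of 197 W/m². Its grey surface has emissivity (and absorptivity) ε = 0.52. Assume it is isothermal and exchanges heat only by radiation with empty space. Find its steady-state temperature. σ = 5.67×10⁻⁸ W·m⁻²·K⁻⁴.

At steady state, absorbed solar power + internal power = radiated power.
Absorbed: α·S·A_cross = 0.52·197·4.160 = 426.2 W (cross-section A).
Total input = 426.2 + 1120 = 1546 W.
Radiated: εσ·A_surf·T⁴ with A_surf = A = 4.160 m².
T⁴ = 1546/(0.52·5.67×10⁻⁸·4.160) = 1.261×10¹⁰ K⁴.

T ≈ 335 K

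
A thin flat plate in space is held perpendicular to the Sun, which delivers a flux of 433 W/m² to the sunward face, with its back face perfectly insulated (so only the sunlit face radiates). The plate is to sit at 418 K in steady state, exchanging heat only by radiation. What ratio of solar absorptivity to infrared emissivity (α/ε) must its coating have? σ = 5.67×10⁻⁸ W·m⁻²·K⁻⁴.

α/ε ≈ 4.00

Balance: αS·A = εσ·1A·T⁴ ⇒ α/ε = σT⁴/S.
α/ε = 5.67×10⁻⁸·(418)⁴/433 = 5.67×10⁻⁸·3.053×10¹⁰/433.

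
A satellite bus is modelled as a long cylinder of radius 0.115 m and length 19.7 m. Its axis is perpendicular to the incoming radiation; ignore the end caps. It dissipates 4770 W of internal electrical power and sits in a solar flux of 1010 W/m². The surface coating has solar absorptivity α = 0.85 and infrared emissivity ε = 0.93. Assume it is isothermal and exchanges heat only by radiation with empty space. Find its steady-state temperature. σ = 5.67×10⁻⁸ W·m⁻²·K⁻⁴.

T ≈ 328 K

At steady state, absorbed solar power + internal power = radiated power.
Absorbed: α·S·A_cross = 0.85·1010·4.531 = 3890 W (cross-section 2rL).
Total input = 3890 + 4770 = 8660 W.
Radiated: εσ·A_surf·T⁴ with A_surf = 2πrL = 14.23 m².
T⁴ = 8660/(0.93·5.67×10⁻⁸·14.23) = 1.154×10¹⁰ K⁴.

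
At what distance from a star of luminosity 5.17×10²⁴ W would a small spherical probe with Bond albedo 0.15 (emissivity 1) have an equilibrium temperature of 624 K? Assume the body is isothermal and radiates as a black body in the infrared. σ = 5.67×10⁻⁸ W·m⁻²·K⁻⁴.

For an isothermal black-emitting sphere, (1−a)S·πr² = σ·4πr²·T⁴ ⇒ S = 4σT⁴/(1−a).
S = 4·5.67×10⁻⁸·(624)⁴/0.850 = 40450 W/m².
Flux falls as S = L/(4πd²), so d = √(L/(4πS)) = √(5.17×10²⁴/(4π·40450)).

d ≈ 3.19×10⁹ m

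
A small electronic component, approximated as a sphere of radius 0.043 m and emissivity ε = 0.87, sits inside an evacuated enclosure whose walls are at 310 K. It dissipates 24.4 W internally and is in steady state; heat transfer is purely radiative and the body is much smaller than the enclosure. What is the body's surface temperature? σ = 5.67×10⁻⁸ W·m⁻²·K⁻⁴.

For a small grey body in a large enclosure, net radiated power = εσA(T⁴ − T_w⁴).
Steady state: P = εσA(T⁴ − T_w⁴) with A = 4πr² = 0.02324 m².
T⁴ = P/(εσA) + T_w⁴ = 24.4/(0.87·5.67×10⁻⁸·0.02324) + (310)⁴
    = 2.129×10¹⁰ + 9.235×10⁹ = 3.052×10¹⁰ K⁴.

T ≈ 418 K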